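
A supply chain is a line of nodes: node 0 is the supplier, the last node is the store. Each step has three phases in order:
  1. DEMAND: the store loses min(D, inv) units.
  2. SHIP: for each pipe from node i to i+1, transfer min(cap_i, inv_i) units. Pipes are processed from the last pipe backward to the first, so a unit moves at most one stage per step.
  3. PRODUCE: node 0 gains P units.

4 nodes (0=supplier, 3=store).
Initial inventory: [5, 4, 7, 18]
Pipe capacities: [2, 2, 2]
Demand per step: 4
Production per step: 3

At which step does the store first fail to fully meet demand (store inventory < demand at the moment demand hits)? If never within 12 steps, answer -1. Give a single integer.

Step 1: demand=4,sold=4 ship[2->3]=2 ship[1->2]=2 ship[0->1]=2 prod=3 -> [6 4 7 16]
Step 2: demand=4,sold=4 ship[2->3]=2 ship[1->2]=2 ship[0->1]=2 prod=3 -> [7 4 7 14]
Step 3: demand=4,sold=4 ship[2->3]=2 ship[1->2]=2 ship[0->1]=2 prod=3 -> [8 4 7 12]
Step 4: demand=4,sold=4 ship[2->3]=2 ship[1->2]=2 ship[0->1]=2 prod=3 -> [9 4 7 10]
Step 5: demand=4,sold=4 ship[2->3]=2 ship[1->2]=2 ship[0->1]=2 prod=3 -> [10 4 7 8]
Step 6: demand=4,sold=4 ship[2->3]=2 ship[1->2]=2 ship[0->1]=2 prod=3 -> [11 4 7 6]
Step 7: demand=4,sold=4 ship[2->3]=2 ship[1->2]=2 ship[0->1]=2 prod=3 -> [12 4 7 4]
Step 8: demand=4,sold=4 ship[2->3]=2 ship[1->2]=2 ship[0->1]=2 prod=3 -> [13 4 7 2]
Step 9: demand=4,sold=2 ship[2->3]=2 ship[1->2]=2 ship[0->1]=2 prod=3 -> [14 4 7 2]
Step 10: demand=4,sold=2 ship[2->3]=2 ship[1->2]=2 ship[0->1]=2 prod=3 -> [15 4 7 2]
Step 11: demand=4,sold=2 ship[2->3]=2 ship[1->2]=2 ship[0->1]=2 prod=3 -> [16 4 7 2]
Step 12: demand=4,sold=2 ship[2->3]=2 ship[1->2]=2 ship[0->1]=2 prod=3 -> [17 4 7 2]
First stockout at step 9

9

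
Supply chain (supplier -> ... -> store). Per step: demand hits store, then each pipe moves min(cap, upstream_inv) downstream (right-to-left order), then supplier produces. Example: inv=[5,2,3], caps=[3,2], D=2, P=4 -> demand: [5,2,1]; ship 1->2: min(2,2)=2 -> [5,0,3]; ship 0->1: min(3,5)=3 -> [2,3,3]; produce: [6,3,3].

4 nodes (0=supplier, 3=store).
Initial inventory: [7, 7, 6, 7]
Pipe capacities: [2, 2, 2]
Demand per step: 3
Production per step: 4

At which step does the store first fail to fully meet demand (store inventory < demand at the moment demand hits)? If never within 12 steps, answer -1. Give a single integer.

Step 1: demand=3,sold=3 ship[2->3]=2 ship[1->2]=2 ship[0->1]=2 prod=4 -> [9 7 6 6]
Step 2: demand=3,sold=3 ship[2->3]=2 ship[1->2]=2 ship[0->1]=2 prod=4 -> [11 7 6 5]
Step 3: demand=3,sold=3 ship[2->3]=2 ship[1->2]=2 ship[0->1]=2 prod=4 -> [13 7 6 4]
Step 4: demand=3,sold=3 ship[2->3]=2 ship[1->2]=2 ship[0->1]=2 prod=4 -> [15 7 6 3]
Step 5: demand=3,sold=3 ship[2->3]=2 ship[1->2]=2 ship[0->1]=2 prod=4 -> [17 7 6 2]
Step 6: demand=3,sold=2 ship[2->3]=2 ship[1->2]=2 ship[0->1]=2 prod=4 -> [19 7 6 2]
Step 7: demand=3,sold=2 ship[2->3]=2 ship[1->2]=2 ship[0->1]=2 prod=4 -> [21 7 6 2]
Step 8: demand=3,sold=2 ship[2->3]=2 ship[1->2]=2 ship[0->1]=2 prod=4 -> [23 7 6 2]
Step 9: demand=3,sold=2 ship[2->3]=2 ship[1->2]=2 ship[0->1]=2 prod=4 -> [25 7 6 2]
Step 10: demand=3,sold=2 ship[2->3]=2 ship[1->2]=2 ship[0->1]=2 prod=4 -> [27 7 6 2]
Step 11: demand=3,sold=2 ship[2->3]=2 ship[1->2]=2 ship[0->1]=2 prod=4 -> [29 7 6 2]
Step 12: demand=3,sold=2 ship[2->3]=2 ship[1->2]=2 ship[0->1]=2 prod=4 -> [31 7 6 2]
First stockout at step 6

6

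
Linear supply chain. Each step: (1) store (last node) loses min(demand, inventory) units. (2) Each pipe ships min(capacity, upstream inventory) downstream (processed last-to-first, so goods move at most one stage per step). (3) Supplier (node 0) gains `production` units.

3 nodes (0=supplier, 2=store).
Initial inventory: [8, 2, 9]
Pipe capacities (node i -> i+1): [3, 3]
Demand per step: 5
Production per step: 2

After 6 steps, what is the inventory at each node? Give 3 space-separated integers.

Step 1: demand=5,sold=5 ship[1->2]=2 ship[0->1]=3 prod=2 -> inv=[7 3 6]
Step 2: demand=5,sold=5 ship[1->2]=3 ship[0->1]=3 prod=2 -> inv=[6 3 4]
Step 3: demand=5,sold=4 ship[1->2]=3 ship[0->1]=3 prod=2 -> inv=[5 3 3]
Step 4: demand=5,sold=3 ship[1->2]=3 ship[0->1]=3 prod=2 -> inv=[4 3 3]
Step 5: demand=5,sold=3 ship[1->2]=3 ship[0->1]=3 prod=2 -> inv=[3 3 3]
Step 6: demand=5,sold=3 ship[1->2]=3 ship[0->1]=3 prod=2 -> inv=[2 3 3]

2 3 3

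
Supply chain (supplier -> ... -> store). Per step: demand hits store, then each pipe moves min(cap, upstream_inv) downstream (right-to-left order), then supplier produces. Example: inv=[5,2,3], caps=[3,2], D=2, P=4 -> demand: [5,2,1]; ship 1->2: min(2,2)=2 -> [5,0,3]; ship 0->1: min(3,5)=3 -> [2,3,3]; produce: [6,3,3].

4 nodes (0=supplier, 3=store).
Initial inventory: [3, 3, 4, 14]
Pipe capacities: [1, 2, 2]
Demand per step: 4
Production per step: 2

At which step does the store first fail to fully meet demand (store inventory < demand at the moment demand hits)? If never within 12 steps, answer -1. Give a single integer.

Step 1: demand=4,sold=4 ship[2->3]=2 ship[1->2]=2 ship[0->1]=1 prod=2 -> [4 2 4 12]
Step 2: demand=4,sold=4 ship[2->3]=2 ship[1->2]=2 ship[0->1]=1 prod=2 -> [5 1 4 10]
Step 3: demand=4,sold=4 ship[2->3]=2 ship[1->2]=1 ship[0->1]=1 prod=2 -> [6 1 3 8]
Step 4: demand=4,sold=4 ship[2->3]=2 ship[1->2]=1 ship[0->1]=1 prod=2 -> [7 1 2 6]
Step 5: demand=4,sold=4 ship[2->3]=2 ship[1->2]=1 ship[0->1]=1 prod=2 -> [8 1 1 4]
Step 6: demand=4,sold=4 ship[2->3]=1 ship[1->2]=1 ship[0->1]=1 prod=2 -> [9 1 1 1]
Step 7: demand=4,sold=1 ship[2->3]=1 ship[1->2]=1 ship[0->1]=1 prod=2 -> [10 1 1 1]
Step 8: demand=4,sold=1 ship[2->3]=1 ship[1->2]=1 ship[0->1]=1 prod=2 -> [11 1 1 1]
Step 9: demand=4,sold=1 ship[2->3]=1 ship[1->2]=1 ship[0->1]=1 prod=2 -> [12 1 1 1]
Step 10: demand=4,sold=1 ship[2->3]=1 ship[1->2]=1 ship[0->1]=1 prod=2 -> [13 1 1 1]
Step 11: demand=4,sold=1 ship[2->3]=1 ship[1->2]=1 ship[0->1]=1 prod=2 -> [14 1 1 1]
Step 12: demand=4,sold=1 ship[2->3]=1 ship[1->2]=1 ship[0->1]=1 prod=2 -> [15 1 1 1]
First stockout at step 7

7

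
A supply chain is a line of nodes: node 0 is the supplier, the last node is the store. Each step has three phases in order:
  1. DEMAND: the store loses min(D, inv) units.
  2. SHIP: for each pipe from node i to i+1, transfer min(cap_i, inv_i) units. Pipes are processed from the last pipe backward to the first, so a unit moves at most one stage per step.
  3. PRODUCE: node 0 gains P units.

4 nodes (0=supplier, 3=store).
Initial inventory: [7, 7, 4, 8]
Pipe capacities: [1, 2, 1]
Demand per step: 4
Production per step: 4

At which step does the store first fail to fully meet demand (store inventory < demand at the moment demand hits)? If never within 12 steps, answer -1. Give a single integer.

Step 1: demand=4,sold=4 ship[2->3]=1 ship[1->2]=2 ship[0->1]=1 prod=4 -> [10 6 5 5]
Step 2: demand=4,sold=4 ship[2->3]=1 ship[1->2]=2 ship[0->1]=1 prod=4 -> [13 5 6 2]
Step 3: demand=4,sold=2 ship[2->3]=1 ship[1->2]=2 ship[0->1]=1 prod=4 -> [16 4 7 1]
Step 4: demand=4,sold=1 ship[2->3]=1 ship[1->2]=2 ship[0->1]=1 prod=4 -> [19 3 8 1]
Step 5: demand=4,sold=1 ship[2->3]=1 ship[1->2]=2 ship[0->1]=1 prod=4 -> [22 2 9 1]
Step 6: demand=4,sold=1 ship[2->3]=1 ship[1->2]=2 ship[0->1]=1 prod=4 -> [25 1 10 1]
Step 7: demand=4,sold=1 ship[2->3]=1 ship[1->2]=1 ship[0->1]=1 prod=4 -> [28 1 10 1]
Step 8: demand=4,sold=1 ship[2->3]=1 ship[1->2]=1 ship[0->1]=1 prod=4 -> [31 1 10 1]
Step 9: demand=4,sold=1 ship[2->3]=1 ship[1->2]=1 ship[0->1]=1 prod=4 -> [34 1 10 1]
Step 10: demand=4,sold=1 ship[2->3]=1 ship[1->2]=1 ship[0->1]=1 prod=4 -> [37 1 10 1]
Step 11: demand=4,sold=1 ship[2->3]=1 ship[1->2]=1 ship[0->1]=1 prod=4 -> [40 1 10 1]
Step 12: demand=4,sold=1 ship[2->3]=1 ship[1->2]=1 ship[0->1]=1 prod=4 -> [43 1 10 1]
First stockout at step 3

3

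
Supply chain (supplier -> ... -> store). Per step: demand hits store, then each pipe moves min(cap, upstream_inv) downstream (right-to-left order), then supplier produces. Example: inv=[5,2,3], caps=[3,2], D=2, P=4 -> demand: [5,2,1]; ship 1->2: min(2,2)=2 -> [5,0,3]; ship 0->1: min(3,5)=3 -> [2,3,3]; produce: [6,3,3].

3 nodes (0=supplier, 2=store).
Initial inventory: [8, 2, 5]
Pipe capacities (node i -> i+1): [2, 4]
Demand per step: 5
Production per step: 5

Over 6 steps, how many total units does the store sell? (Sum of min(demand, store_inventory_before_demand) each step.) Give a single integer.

Answer: 15

Derivation:
Step 1: sold=5 (running total=5) -> [11 2 2]
Step 2: sold=2 (running total=7) -> [14 2 2]
Step 3: sold=2 (running total=9) -> [17 2 2]
Step 4: sold=2 (running total=11) -> [20 2 2]
Step 5: sold=2 (running total=13) -> [23 2 2]
Step 6: sold=2 (running total=15) -> [26 2 2]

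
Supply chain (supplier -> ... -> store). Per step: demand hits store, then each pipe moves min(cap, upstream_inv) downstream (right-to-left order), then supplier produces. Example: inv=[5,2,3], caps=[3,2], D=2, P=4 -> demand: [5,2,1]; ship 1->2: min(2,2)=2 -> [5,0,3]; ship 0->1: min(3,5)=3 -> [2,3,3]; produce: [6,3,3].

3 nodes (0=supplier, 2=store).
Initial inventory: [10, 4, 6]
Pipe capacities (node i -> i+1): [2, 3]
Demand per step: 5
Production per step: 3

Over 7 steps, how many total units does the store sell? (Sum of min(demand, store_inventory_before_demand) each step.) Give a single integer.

Answer: 20

Derivation:
Step 1: sold=5 (running total=5) -> [11 3 4]
Step 2: sold=4 (running total=9) -> [12 2 3]
Step 3: sold=3 (running total=12) -> [13 2 2]
Step 4: sold=2 (running total=14) -> [14 2 2]
Step 5: sold=2 (running total=16) -> [15 2 2]
Step 6: sold=2 (running total=18) -> [16 2 2]
Step 7: sold=2 (running total=20) -> [17 2 2]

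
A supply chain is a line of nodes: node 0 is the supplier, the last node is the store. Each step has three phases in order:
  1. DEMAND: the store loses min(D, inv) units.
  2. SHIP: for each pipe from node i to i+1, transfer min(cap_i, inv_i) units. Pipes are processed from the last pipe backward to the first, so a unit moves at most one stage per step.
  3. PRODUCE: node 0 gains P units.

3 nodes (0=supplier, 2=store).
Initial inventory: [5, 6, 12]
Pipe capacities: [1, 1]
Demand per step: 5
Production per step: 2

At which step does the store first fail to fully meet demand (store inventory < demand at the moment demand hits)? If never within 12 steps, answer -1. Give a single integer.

Step 1: demand=5,sold=5 ship[1->2]=1 ship[0->1]=1 prod=2 -> [6 6 8]
Step 2: demand=5,sold=5 ship[1->2]=1 ship[0->1]=1 prod=2 -> [7 6 4]
Step 3: demand=5,sold=4 ship[1->2]=1 ship[0->1]=1 prod=2 -> [8 6 1]
Step 4: demand=5,sold=1 ship[1->2]=1 ship[0->1]=1 prod=2 -> [9 6 1]
Step 5: demand=5,sold=1 ship[1->2]=1 ship[0->1]=1 prod=2 -> [10 6 1]
Step 6: demand=5,sold=1 ship[1->2]=1 ship[0->1]=1 prod=2 -> [11 6 1]
Step 7: demand=5,sold=1 ship[1->2]=1 ship[0->1]=1 prod=2 -> [12 6 1]
Step 8: demand=5,sold=1 ship[1->2]=1 ship[0->1]=1 prod=2 -> [13 6 1]
Step 9: demand=5,sold=1 ship[1->2]=1 ship[0->1]=1 prod=2 -> [14 6 1]
Step 10: demand=5,sold=1 ship[1->2]=1 ship[0->1]=1 prod=2 -> [15 6 1]
Step 11: demand=5,sold=1 ship[1->2]=1 ship[0->1]=1 prod=2 -> [16 6 1]
Step 12: demand=5,sold=1 ship[1->2]=1 ship[0->1]=1 prod=2 -> [17 6 1]
First stockout at step 3

3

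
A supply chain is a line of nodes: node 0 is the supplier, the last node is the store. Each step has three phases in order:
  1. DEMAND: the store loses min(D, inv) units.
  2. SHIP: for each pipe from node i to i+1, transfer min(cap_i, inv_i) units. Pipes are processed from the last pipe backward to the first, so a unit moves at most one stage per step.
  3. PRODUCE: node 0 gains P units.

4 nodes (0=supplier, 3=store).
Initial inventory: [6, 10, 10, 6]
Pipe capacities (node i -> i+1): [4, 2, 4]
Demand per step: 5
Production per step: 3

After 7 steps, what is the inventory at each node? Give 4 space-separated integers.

Step 1: demand=5,sold=5 ship[2->3]=4 ship[1->2]=2 ship[0->1]=4 prod=3 -> inv=[5 12 8 5]
Step 2: demand=5,sold=5 ship[2->3]=4 ship[1->2]=2 ship[0->1]=4 prod=3 -> inv=[4 14 6 4]
Step 3: demand=5,sold=4 ship[2->3]=4 ship[1->2]=2 ship[0->1]=4 prod=3 -> inv=[3 16 4 4]
Step 4: demand=5,sold=4 ship[2->3]=4 ship[1->2]=2 ship[0->1]=3 prod=3 -> inv=[3 17 2 4]
Step 5: demand=5,sold=4 ship[2->3]=2 ship[1->2]=2 ship[0->1]=3 prod=3 -> inv=[3 18 2 2]
Step 6: demand=5,sold=2 ship[2->3]=2 ship[1->2]=2 ship[0->1]=3 prod=3 -> inv=[3 19 2 2]
Step 7: demand=5,sold=2 ship[2->3]=2 ship[1->2]=2 ship[0->1]=3 prod=3 -> inv=[3 20 2 2]

3 20 2 2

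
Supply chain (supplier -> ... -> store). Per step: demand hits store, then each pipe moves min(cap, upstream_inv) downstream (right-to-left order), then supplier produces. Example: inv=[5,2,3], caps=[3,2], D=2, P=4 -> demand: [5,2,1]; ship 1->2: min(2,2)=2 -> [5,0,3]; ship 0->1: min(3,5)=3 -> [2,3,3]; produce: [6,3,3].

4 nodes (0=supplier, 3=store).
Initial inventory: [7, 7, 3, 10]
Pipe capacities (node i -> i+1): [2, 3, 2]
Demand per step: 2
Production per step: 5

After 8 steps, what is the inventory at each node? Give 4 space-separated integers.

Step 1: demand=2,sold=2 ship[2->3]=2 ship[1->2]=3 ship[0->1]=2 prod=5 -> inv=[10 6 4 10]
Step 2: demand=2,sold=2 ship[2->3]=2 ship[1->2]=3 ship[0->1]=2 prod=5 -> inv=[13 5 5 10]
Step 3: demand=2,sold=2 ship[2->3]=2 ship[1->2]=3 ship[0->1]=2 prod=5 -> inv=[16 4 6 10]
Step 4: demand=2,sold=2 ship[2->3]=2 ship[1->2]=3 ship[0->1]=2 prod=5 -> inv=[19 3 7 10]
Step 5: demand=2,sold=2 ship[2->3]=2 ship[1->2]=3 ship[0->1]=2 prod=5 -> inv=[22 2 8 10]
Step 6: demand=2,sold=2 ship[2->3]=2 ship[1->2]=2 ship[0->1]=2 prod=5 -> inv=[25 2 8 10]
Step 7: demand=2,sold=2 ship[2->3]=2 ship[1->2]=2 ship[0->1]=2 prod=5 -> inv=[28 2 8 10]
Step 8: demand=2,sold=2 ship[2->3]=2 ship[1->2]=2 ship[0->1]=2 prod=5 -> inv=[31 2 8 10]

31 2 8 10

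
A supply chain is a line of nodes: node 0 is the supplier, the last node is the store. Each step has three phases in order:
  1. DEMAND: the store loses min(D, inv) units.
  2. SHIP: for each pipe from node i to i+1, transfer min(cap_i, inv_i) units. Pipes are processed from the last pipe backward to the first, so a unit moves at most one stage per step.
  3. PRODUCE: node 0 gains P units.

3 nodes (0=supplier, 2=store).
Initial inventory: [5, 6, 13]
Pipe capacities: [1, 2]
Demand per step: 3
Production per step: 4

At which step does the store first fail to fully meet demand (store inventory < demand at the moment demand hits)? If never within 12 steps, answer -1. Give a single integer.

Step 1: demand=3,sold=3 ship[1->2]=2 ship[0->1]=1 prod=4 -> [8 5 12]
Step 2: demand=3,sold=3 ship[1->2]=2 ship[0->1]=1 prod=4 -> [11 4 11]
Step 3: demand=3,sold=3 ship[1->2]=2 ship[0->1]=1 prod=4 -> [14 3 10]
Step 4: demand=3,sold=3 ship[1->2]=2 ship[0->1]=1 prod=4 -> [17 2 9]
Step 5: demand=3,sold=3 ship[1->2]=2 ship[0->1]=1 prod=4 -> [20 1 8]
Step 6: demand=3,sold=3 ship[1->2]=1 ship[0->1]=1 prod=4 -> [23 1 6]
Step 7: demand=3,sold=3 ship[1->2]=1 ship[0->1]=1 prod=4 -> [26 1 4]
Step 8: demand=3,sold=3 ship[1->2]=1 ship[0->1]=1 prod=4 -> [29 1 2]
Step 9: demand=3,sold=2 ship[1->2]=1 ship[0->1]=1 prod=4 -> [32 1 1]
Step 10: demand=3,sold=1 ship[1->2]=1 ship[0->1]=1 prod=4 -> [35 1 1]
Step 11: demand=3,sold=1 ship[1->2]=1 ship[0->1]=1 prod=4 -> [38 1 1]
Step 12: demand=3,sold=1 ship[1->2]=1 ship[0->1]=1 prod=4 -> [41 1 1]
First stockout at step 9

9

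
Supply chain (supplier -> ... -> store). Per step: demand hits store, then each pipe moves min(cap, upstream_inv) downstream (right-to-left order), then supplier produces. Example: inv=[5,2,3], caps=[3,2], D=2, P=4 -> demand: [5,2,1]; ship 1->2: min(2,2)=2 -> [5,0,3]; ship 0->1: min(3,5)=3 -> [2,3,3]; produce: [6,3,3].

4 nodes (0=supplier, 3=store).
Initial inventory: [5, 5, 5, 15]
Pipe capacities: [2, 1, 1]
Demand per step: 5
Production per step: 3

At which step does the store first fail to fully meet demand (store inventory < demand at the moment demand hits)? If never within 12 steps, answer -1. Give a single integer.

Step 1: demand=5,sold=5 ship[2->3]=1 ship[1->2]=1 ship[0->1]=2 prod=3 -> [6 6 5 11]
Step 2: demand=5,sold=5 ship[2->3]=1 ship[1->2]=1 ship[0->1]=2 prod=3 -> [7 7 5 7]
Step 3: demand=5,sold=5 ship[2->3]=1 ship[1->2]=1 ship[0->1]=2 prod=3 -> [8 8 5 3]
Step 4: demand=5,sold=3 ship[2->3]=1 ship[1->2]=1 ship[0->1]=2 prod=3 -> [9 9 5 1]
Step 5: demand=5,sold=1 ship[2->3]=1 ship[1->2]=1 ship[0->1]=2 prod=3 -> [10 10 5 1]
Step 6: demand=5,sold=1 ship[2->3]=1 ship[1->2]=1 ship[0->1]=2 prod=3 -> [11 11 5 1]
Step 7: demand=5,sold=1 ship[2->3]=1 ship[1->2]=1 ship[0->1]=2 prod=3 -> [12 12 5 1]
Step 8: demand=5,sold=1 ship[2->3]=1 ship[1->2]=1 ship[0->1]=2 prod=3 -> [13 13 5 1]
Step 9: demand=5,sold=1 ship[2->3]=1 ship[1->2]=1 ship[0->1]=2 prod=3 -> [14 14 5 1]
Step 10: demand=5,sold=1 ship[2->3]=1 ship[1->2]=1 ship[0->1]=2 prod=3 -> [15 15 5 1]
Step 11: demand=5,sold=1 ship[2->3]=1 ship[1->2]=1 ship[0->1]=2 prod=3 -> [16 16 5 1]
Step 12: demand=5,sold=1 ship[2->3]=1 ship[1->2]=1 ship[0->1]=2 prod=3 -> [17 17 5 1]
First stockout at step 4

4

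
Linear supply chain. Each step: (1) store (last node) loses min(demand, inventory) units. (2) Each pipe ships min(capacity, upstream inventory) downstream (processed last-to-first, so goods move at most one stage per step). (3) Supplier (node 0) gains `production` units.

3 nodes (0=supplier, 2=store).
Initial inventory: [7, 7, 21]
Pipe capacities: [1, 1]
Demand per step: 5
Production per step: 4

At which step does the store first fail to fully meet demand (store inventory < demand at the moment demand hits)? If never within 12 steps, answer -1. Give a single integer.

Step 1: demand=5,sold=5 ship[1->2]=1 ship[0->1]=1 prod=4 -> [10 7 17]
Step 2: demand=5,sold=5 ship[1->2]=1 ship[0->1]=1 prod=4 -> [13 7 13]
Step 3: demand=5,sold=5 ship[1->2]=1 ship[0->1]=1 prod=4 -> [16 7 9]
Step 4: demand=5,sold=5 ship[1->2]=1 ship[0->1]=1 prod=4 -> [19 7 5]
Step 5: demand=5,sold=5 ship[1->2]=1 ship[0->1]=1 prod=4 -> [22 7 1]
Step 6: demand=5,sold=1 ship[1->2]=1 ship[0->1]=1 prod=4 -> [25 7 1]
Step 7: demand=5,sold=1 ship[1->2]=1 ship[0->1]=1 prod=4 -> [28 7 1]
Step 8: demand=5,sold=1 ship[1->2]=1 ship[0->1]=1 prod=4 -> [31 7 1]
Step 9: demand=5,sold=1 ship[1->2]=1 ship[0->1]=1 prod=4 -> [34 7 1]
Step 10: demand=5,sold=1 ship[1->2]=1 ship[0->1]=1 prod=4 -> [37 7 1]
Step 11: demand=5,sold=1 ship[1->2]=1 ship[0->1]=1 prod=4 -> [40 7 1]
Step 12: demand=5,sold=1 ship[1->2]=1 ship[0->1]=1 prod=4 -> [43 7 1]
First stockout at step 6

6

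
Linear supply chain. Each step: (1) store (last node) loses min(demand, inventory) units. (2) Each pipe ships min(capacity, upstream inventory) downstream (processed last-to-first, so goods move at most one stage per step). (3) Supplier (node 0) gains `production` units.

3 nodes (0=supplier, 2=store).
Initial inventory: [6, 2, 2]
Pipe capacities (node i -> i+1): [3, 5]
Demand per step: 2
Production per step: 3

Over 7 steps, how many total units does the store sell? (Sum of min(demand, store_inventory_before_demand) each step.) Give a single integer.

Step 1: sold=2 (running total=2) -> [6 3 2]
Step 2: sold=2 (running total=4) -> [6 3 3]
Step 3: sold=2 (running total=6) -> [6 3 4]
Step 4: sold=2 (running total=8) -> [6 3 5]
Step 5: sold=2 (running total=10) -> [6 3 6]
Step 6: sold=2 (running total=12) -> [6 3 7]
Step 7: sold=2 (running total=14) -> [6 3 8]

Answer: 14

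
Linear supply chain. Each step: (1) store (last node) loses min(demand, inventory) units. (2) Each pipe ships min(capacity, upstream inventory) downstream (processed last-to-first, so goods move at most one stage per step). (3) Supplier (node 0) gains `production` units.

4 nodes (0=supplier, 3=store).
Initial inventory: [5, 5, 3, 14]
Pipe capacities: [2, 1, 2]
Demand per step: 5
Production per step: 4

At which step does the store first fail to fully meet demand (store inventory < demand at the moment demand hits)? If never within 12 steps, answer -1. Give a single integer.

Step 1: demand=5,sold=5 ship[2->3]=2 ship[1->2]=1 ship[0->1]=2 prod=4 -> [7 6 2 11]
Step 2: demand=5,sold=5 ship[2->3]=2 ship[1->2]=1 ship[0->1]=2 prod=4 -> [9 7 1 8]
Step 3: demand=5,sold=5 ship[2->3]=1 ship[1->2]=1 ship[0->1]=2 prod=4 -> [11 8 1 4]
Step 4: demand=5,sold=4 ship[2->3]=1 ship[1->2]=1 ship[0->1]=2 prod=4 -> [13 9 1 1]
Step 5: demand=5,sold=1 ship[2->3]=1 ship[1->2]=1 ship[0->1]=2 prod=4 -> [15 10 1 1]
Step 6: demand=5,sold=1 ship[2->3]=1 ship[1->2]=1 ship[0->1]=2 prod=4 -> [17 11 1 1]
Step 7: demand=5,sold=1 ship[2->3]=1 ship[1->2]=1 ship[0->1]=2 prod=4 -> [19 12 1 1]
Step 8: demand=5,sold=1 ship[2->3]=1 ship[1->2]=1 ship[0->1]=2 prod=4 -> [21 13 1 1]
Step 9: demand=5,sold=1 ship[2->3]=1 ship[1->2]=1 ship[0->1]=2 prod=4 -> [23 14 1 1]
Step 10: demand=5,sold=1 ship[2->3]=1 ship[1->2]=1 ship[0->1]=2 prod=4 -> [25 15 1 1]
Step 11: demand=5,sold=1 ship[2->3]=1 ship[1->2]=1 ship[0->1]=2 prod=4 -> [27 16 1 1]
Step 12: demand=5,sold=1 ship[2->3]=1 ship[1->2]=1 ship[0->1]=2 prod=4 -> [29 17 1 1]
First stockout at step 4

4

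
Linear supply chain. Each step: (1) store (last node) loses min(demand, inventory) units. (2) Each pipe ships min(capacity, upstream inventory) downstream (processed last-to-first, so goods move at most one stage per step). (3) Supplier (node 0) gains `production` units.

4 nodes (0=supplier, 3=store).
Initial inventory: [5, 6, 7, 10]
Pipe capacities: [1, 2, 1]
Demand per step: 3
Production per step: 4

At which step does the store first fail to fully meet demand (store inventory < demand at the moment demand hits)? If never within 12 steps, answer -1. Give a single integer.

Step 1: demand=3,sold=3 ship[2->3]=1 ship[1->2]=2 ship[0->1]=1 prod=4 -> [8 5 8 8]
Step 2: demand=3,sold=3 ship[2->3]=1 ship[1->2]=2 ship[0->1]=1 prod=4 -> [11 4 9 6]
Step 3: demand=3,sold=3 ship[2->3]=1 ship[1->2]=2 ship[0->1]=1 prod=4 -> [14 3 10 4]
Step 4: demand=3,sold=3 ship[2->3]=1 ship[1->2]=2 ship[0->1]=1 prod=4 -> [17 2 11 2]
Step 5: demand=3,sold=2 ship[2->3]=1 ship[1->2]=2 ship[0->1]=1 prod=4 -> [20 1 12 1]
Step 6: demand=3,sold=1 ship[2->3]=1 ship[1->2]=1 ship[0->1]=1 prod=4 -> [23 1 12 1]
Step 7: demand=3,sold=1 ship[2->3]=1 ship[1->2]=1 ship[0->1]=1 prod=4 -> [26 1 12 1]
Step 8: demand=3,sold=1 ship[2->3]=1 ship[1->2]=1 ship[0->1]=1 prod=4 -> [29 1 12 1]
Step 9: demand=3,sold=1 ship[2->3]=1 ship[1->2]=1 ship[0->1]=1 prod=4 -> [32 1 12 1]
Step 10: demand=3,sold=1 ship[2->3]=1 ship[1->2]=1 ship[0->1]=1 prod=4 -> [35 1 12 1]
Step 11: demand=3,sold=1 ship[2->3]=1 ship[1->2]=1 ship[0->1]=1 prod=4 -> [38 1 12 1]
Step 12: demand=3,sold=1 ship[2->3]=1 ship[1->2]=1 ship[0->1]=1 prod=4 -> [41 1 12 1]
First stockout at step 5

5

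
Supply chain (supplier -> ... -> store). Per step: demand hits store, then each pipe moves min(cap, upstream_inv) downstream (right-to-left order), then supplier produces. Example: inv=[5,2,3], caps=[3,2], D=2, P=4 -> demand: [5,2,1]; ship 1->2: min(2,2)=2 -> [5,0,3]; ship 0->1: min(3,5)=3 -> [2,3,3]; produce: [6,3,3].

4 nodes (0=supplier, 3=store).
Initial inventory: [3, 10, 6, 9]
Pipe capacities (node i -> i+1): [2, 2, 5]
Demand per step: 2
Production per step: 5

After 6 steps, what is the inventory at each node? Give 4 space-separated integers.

Step 1: demand=2,sold=2 ship[2->3]=5 ship[1->2]=2 ship[0->1]=2 prod=5 -> inv=[6 10 3 12]
Step 2: demand=2,sold=2 ship[2->3]=3 ship[1->2]=2 ship[0->1]=2 prod=5 -> inv=[9 10 2 13]
Step 3: demand=2,sold=2 ship[2->3]=2 ship[1->2]=2 ship[0->1]=2 prod=5 -> inv=[12 10 2 13]
Step 4: demand=2,sold=2 ship[2->3]=2 ship[1->2]=2 ship[0->1]=2 prod=5 -> inv=[15 10 2 13]
Step 5: demand=2,sold=2 ship[2->3]=2 ship[1->2]=2 ship[0->1]=2 prod=5 -> inv=[18 10 2 13]
Step 6: demand=2,sold=2 ship[2->3]=2 ship[1->2]=2 ship[0->1]=2 prod=5 -> inv=[21 10 2 13]

21 10 2 13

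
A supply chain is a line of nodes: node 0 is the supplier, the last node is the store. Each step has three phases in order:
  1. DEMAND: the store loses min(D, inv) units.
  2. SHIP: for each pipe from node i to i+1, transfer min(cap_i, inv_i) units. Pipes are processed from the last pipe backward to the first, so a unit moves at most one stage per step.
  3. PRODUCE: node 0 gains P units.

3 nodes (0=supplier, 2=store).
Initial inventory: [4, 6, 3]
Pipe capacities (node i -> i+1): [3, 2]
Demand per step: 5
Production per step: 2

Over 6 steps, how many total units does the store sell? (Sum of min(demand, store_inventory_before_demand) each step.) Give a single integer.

Answer: 13

Derivation:
Step 1: sold=3 (running total=3) -> [3 7 2]
Step 2: sold=2 (running total=5) -> [2 8 2]
Step 3: sold=2 (running total=7) -> [2 8 2]
Step 4: sold=2 (running total=9) -> [2 8 2]
Step 5: sold=2 (running total=11) -> [2 8 2]
Step 6: sold=2 (running total=13) -> [2 8 2]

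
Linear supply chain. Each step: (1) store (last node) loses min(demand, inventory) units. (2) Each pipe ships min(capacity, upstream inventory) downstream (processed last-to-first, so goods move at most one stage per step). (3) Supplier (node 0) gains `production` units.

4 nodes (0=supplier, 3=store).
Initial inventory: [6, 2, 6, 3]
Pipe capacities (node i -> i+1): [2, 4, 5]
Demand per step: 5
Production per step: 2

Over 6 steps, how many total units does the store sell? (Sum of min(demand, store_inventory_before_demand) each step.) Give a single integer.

Answer: 17

Derivation:
Step 1: sold=3 (running total=3) -> [6 2 3 5]
Step 2: sold=5 (running total=8) -> [6 2 2 3]
Step 3: sold=3 (running total=11) -> [6 2 2 2]
Step 4: sold=2 (running total=13) -> [6 2 2 2]
Step 5: sold=2 (running total=15) -> [6 2 2 2]
Step 6: sold=2 (running total=17) -> [6 2 2 2]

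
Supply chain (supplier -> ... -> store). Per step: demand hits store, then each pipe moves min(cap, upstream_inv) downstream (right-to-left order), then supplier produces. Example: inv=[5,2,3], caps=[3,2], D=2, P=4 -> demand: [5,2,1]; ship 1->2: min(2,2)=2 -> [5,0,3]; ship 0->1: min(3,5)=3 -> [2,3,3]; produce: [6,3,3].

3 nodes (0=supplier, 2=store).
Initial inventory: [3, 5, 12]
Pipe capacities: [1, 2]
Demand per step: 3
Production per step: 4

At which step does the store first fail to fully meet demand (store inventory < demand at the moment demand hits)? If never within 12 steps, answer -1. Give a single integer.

Step 1: demand=3,sold=3 ship[1->2]=2 ship[0->1]=1 prod=4 -> [6 4 11]
Step 2: demand=3,sold=3 ship[1->2]=2 ship[0->1]=1 prod=4 -> [9 3 10]
Step 3: demand=3,sold=3 ship[1->2]=2 ship[0->1]=1 prod=4 -> [12 2 9]
Step 4: demand=3,sold=3 ship[1->2]=2 ship[0->1]=1 prod=4 -> [15 1 8]
Step 5: demand=3,sold=3 ship[1->2]=1 ship[0->1]=1 prod=4 -> [18 1 6]
Step 6: demand=3,sold=3 ship[1->2]=1 ship[0->1]=1 prod=4 -> [21 1 4]
Step 7: demand=3,sold=3 ship[1->2]=1 ship[0->1]=1 prod=4 -> [24 1 2]
Step 8: demand=3,sold=2 ship[1->2]=1 ship[0->1]=1 prod=4 -> [27 1 1]
Step 9: demand=3,sold=1 ship[1->2]=1 ship[0->1]=1 prod=4 -> [30 1 1]
Step 10: demand=3,sold=1 ship[1->2]=1 ship[0->1]=1 prod=4 -> [33 1 1]
Step 11: demand=3,sold=1 ship[1->2]=1 ship[0->1]=1 prod=4 -> [36 1 1]
Step 12: demand=3,sold=1 ship[1->2]=1 ship[0->1]=1 prod=4 -> [39 1 1]
First stockout at step 8

8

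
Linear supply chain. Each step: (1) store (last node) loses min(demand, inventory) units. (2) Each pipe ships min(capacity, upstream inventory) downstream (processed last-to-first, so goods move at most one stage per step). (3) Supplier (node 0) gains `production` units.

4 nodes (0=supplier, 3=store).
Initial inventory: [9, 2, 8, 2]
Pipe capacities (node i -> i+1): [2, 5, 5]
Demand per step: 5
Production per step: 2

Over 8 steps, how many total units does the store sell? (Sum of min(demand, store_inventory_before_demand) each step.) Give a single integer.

Answer: 22

Derivation:
Step 1: sold=2 (running total=2) -> [9 2 5 5]
Step 2: sold=5 (running total=7) -> [9 2 2 5]
Step 3: sold=5 (running total=12) -> [9 2 2 2]
Step 4: sold=2 (running total=14) -> [9 2 2 2]
Step 5: sold=2 (running total=16) -> [9 2 2 2]
Step 6: sold=2 (running total=18) -> [9 2 2 2]
Step 7: sold=2 (running total=20) -> [9 2 2 2]
Step 8: sold=2 (running total=22) -> [9 2 2 2]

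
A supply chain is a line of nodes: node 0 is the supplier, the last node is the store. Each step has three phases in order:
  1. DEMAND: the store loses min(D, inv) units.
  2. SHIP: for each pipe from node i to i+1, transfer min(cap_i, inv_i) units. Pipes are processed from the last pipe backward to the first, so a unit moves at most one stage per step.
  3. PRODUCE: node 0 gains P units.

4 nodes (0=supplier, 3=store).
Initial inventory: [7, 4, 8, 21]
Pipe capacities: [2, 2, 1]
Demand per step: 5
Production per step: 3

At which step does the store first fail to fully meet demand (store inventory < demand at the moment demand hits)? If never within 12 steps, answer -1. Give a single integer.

Step 1: demand=5,sold=5 ship[2->3]=1 ship[1->2]=2 ship[0->1]=2 prod=3 -> [8 4 9 17]
Step 2: demand=5,sold=5 ship[2->3]=1 ship[1->2]=2 ship[0->1]=2 prod=3 -> [9 4 10 13]
Step 3: demand=5,sold=5 ship[2->3]=1 ship[1->2]=2 ship[0->1]=2 prod=3 -> [10 4 11 9]
Step 4: demand=5,sold=5 ship[2->3]=1 ship[1->2]=2 ship[0->1]=2 prod=3 -> [11 4 12 5]
Step 5: demand=5,sold=5 ship[2->3]=1 ship[1->2]=2 ship[0->1]=2 prod=3 -> [12 4 13 1]
Step 6: demand=5,sold=1 ship[2->3]=1 ship[1->2]=2 ship[0->1]=2 prod=3 -> [13 4 14 1]
Step 7: demand=5,sold=1 ship[2->3]=1 ship[1->2]=2 ship[0->1]=2 prod=3 -> [14 4 15 1]
Step 8: demand=5,sold=1 ship[2->3]=1 ship[1->2]=2 ship[0->1]=2 prod=3 -> [15 4 16 1]
Step 9: demand=5,sold=1 ship[2->3]=1 ship[1->2]=2 ship[0->1]=2 prod=3 -> [16 4 17 1]
Step 10: demand=5,sold=1 ship[2->3]=1 ship[1->2]=2 ship[0->1]=2 prod=3 -> [17 4 18 1]
Step 11: demand=5,sold=1 ship[2->3]=1 ship[1->2]=2 ship[0->1]=2 prod=3 -> [18 4 19 1]
Step 12: demand=5,sold=1 ship[2->3]=1 ship[1->2]=2 ship[0->1]=2 prod=3 -> [19 4 20 1]
First stockout at step 6

6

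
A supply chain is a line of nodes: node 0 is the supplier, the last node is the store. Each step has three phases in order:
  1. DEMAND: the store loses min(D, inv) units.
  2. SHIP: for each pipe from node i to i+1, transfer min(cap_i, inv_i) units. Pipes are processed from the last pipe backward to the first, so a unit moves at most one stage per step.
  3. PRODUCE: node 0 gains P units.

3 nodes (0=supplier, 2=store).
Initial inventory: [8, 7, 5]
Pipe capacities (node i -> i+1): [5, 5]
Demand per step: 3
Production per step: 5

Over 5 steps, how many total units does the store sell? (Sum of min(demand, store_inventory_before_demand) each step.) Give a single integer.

Answer: 15

Derivation:
Step 1: sold=3 (running total=3) -> [8 7 7]
Step 2: sold=3 (running total=6) -> [8 7 9]
Step 3: sold=3 (running total=9) -> [8 7 11]
Step 4: sold=3 (running total=12) -> [8 7 13]
Step 5: sold=3 (running total=15) -> [8 7 15]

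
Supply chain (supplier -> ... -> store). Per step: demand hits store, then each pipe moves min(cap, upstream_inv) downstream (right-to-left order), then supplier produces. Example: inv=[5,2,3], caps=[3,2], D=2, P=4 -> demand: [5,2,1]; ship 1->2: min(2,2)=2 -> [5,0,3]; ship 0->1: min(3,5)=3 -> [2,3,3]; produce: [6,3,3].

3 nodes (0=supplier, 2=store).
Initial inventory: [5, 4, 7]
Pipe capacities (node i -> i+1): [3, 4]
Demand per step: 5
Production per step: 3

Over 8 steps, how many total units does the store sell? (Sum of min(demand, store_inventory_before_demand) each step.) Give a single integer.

Step 1: sold=5 (running total=5) -> [5 3 6]
Step 2: sold=5 (running total=10) -> [5 3 4]
Step 3: sold=4 (running total=14) -> [5 3 3]
Step 4: sold=3 (running total=17) -> [5 3 3]
Step 5: sold=3 (running total=20) -> [5 3 3]
Step 6: sold=3 (running total=23) -> [5 3 3]
Step 7: sold=3 (running total=26) -> [5 3 3]
Step 8: sold=3 (running total=29) -> [5 3 3]

Answer: 29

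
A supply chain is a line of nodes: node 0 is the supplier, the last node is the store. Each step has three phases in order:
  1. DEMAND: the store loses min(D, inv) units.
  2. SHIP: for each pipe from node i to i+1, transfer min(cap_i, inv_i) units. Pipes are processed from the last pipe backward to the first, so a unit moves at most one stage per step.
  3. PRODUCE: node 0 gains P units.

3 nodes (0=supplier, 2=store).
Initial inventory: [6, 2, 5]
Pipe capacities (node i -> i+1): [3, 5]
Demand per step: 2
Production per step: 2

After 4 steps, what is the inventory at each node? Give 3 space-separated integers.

Step 1: demand=2,sold=2 ship[1->2]=2 ship[0->1]=3 prod=2 -> inv=[5 3 5]
Step 2: demand=2,sold=2 ship[1->2]=3 ship[0->1]=3 prod=2 -> inv=[4 3 6]
Step 3: demand=2,sold=2 ship[1->2]=3 ship[0->1]=3 prod=2 -> inv=[3 3 7]
Step 4: demand=2,sold=2 ship[1->2]=3 ship[0->1]=3 prod=2 -> inv=[2 3 8]

2 3 8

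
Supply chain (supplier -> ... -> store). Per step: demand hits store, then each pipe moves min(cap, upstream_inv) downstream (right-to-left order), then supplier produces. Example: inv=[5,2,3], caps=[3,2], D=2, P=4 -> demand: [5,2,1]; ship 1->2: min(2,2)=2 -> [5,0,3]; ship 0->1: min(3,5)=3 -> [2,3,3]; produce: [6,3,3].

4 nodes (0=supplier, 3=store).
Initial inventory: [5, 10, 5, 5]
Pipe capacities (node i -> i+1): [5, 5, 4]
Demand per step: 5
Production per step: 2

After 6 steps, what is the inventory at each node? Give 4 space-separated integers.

Step 1: demand=5,sold=5 ship[2->3]=4 ship[1->2]=5 ship[0->1]=5 prod=2 -> inv=[2 10 6 4]
Step 2: demand=5,sold=4 ship[2->3]=4 ship[1->2]=5 ship[0->1]=2 prod=2 -> inv=[2 7 7 4]
Step 3: demand=5,sold=4 ship[2->3]=4 ship[1->2]=5 ship[0->1]=2 prod=2 -> inv=[2 4 8 4]
Step 4: demand=5,sold=4 ship[2->3]=4 ship[1->2]=4 ship[0->1]=2 prod=2 -> inv=[2 2 8 4]
Step 5: demand=5,sold=4 ship[2->3]=4 ship[1->2]=2 ship[0->1]=2 prod=2 -> inv=[2 2 6 4]
Step 6: demand=5,sold=4 ship[2->3]=4 ship[1->2]=2 ship[0->1]=2 prod=2 -> inv=[2 2 4 4]

2 2 4 4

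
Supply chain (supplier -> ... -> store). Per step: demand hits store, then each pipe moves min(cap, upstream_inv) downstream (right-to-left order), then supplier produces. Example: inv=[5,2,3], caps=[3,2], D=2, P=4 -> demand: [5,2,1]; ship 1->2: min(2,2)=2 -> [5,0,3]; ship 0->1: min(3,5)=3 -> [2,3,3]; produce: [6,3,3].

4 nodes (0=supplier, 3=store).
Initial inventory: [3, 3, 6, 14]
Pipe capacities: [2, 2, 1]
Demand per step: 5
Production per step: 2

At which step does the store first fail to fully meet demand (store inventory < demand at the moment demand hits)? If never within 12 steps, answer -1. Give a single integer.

Step 1: demand=5,sold=5 ship[2->3]=1 ship[1->2]=2 ship[0->1]=2 prod=2 -> [3 3 7 10]
Step 2: demand=5,sold=5 ship[2->3]=1 ship[1->2]=2 ship[0->1]=2 prod=2 -> [3 3 8 6]
Step 3: demand=5,sold=5 ship[2->3]=1 ship[1->2]=2 ship[0->1]=2 prod=2 -> [3 3 9 2]
Step 4: demand=5,sold=2 ship[2->3]=1 ship[1->2]=2 ship[0->1]=2 prod=2 -> [3 3 10 1]
Step 5: demand=5,sold=1 ship[2->3]=1 ship[1->2]=2 ship[0->1]=2 prod=2 -> [3 3 11 1]
Step 6: demand=5,sold=1 ship[2->3]=1 ship[1->2]=2 ship[0->1]=2 prod=2 -> [3 3 12 1]
Step 7: demand=5,sold=1 ship[2->3]=1 ship[1->2]=2 ship[0->1]=2 prod=2 -> [3 3 13 1]
Step 8: demand=5,sold=1 ship[2->3]=1 ship[1->2]=2 ship[0->1]=2 prod=2 -> [3 3 14 1]
Step 9: demand=5,sold=1 ship[2->3]=1 ship[1->2]=2 ship[0->1]=2 prod=2 -> [3 3 15 1]
Step 10: demand=5,sold=1 ship[2->3]=1 ship[1->2]=2 ship[0->1]=2 prod=2 -> [3 3 16 1]
Step 11: demand=5,sold=1 ship[2->3]=1 ship[1->2]=2 ship[0->1]=2 prod=2 -> [3 3 17 1]
Step 12: demand=5,sold=1 ship[2->3]=1 ship[1->2]=2 ship[0->1]=2 prod=2 -> [3 3 18 1]
First stockout at step 4

4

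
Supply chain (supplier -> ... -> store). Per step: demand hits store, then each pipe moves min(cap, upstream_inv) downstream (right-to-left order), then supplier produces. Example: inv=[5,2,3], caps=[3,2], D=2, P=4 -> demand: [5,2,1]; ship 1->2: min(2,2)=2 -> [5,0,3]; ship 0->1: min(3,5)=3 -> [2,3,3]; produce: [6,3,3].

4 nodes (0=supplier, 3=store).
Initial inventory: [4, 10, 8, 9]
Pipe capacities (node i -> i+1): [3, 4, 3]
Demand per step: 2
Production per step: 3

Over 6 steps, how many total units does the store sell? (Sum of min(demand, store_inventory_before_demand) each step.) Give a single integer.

Answer: 12

Derivation:
Step 1: sold=2 (running total=2) -> [4 9 9 10]
Step 2: sold=2 (running total=4) -> [4 8 10 11]
Step 3: sold=2 (running total=6) -> [4 7 11 12]
Step 4: sold=2 (running total=8) -> [4 6 12 13]
Step 5: sold=2 (running total=10) -> [4 5 13 14]
Step 6: sold=2 (running total=12) -> [4 4 14 15]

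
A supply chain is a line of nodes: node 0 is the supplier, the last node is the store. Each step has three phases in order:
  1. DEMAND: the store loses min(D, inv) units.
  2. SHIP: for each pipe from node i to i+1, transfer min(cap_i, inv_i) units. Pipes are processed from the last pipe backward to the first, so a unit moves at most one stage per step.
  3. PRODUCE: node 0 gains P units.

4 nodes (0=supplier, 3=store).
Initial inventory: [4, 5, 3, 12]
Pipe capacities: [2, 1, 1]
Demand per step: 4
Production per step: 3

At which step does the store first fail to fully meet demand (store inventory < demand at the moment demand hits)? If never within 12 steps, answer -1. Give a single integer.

Step 1: demand=4,sold=4 ship[2->3]=1 ship[1->2]=1 ship[0->1]=2 prod=3 -> [5 6 3 9]
Step 2: demand=4,sold=4 ship[2->3]=1 ship[1->2]=1 ship[0->1]=2 prod=3 -> [6 7 3 6]
Step 3: demand=4,sold=4 ship[2->3]=1 ship[1->2]=1 ship[0->1]=2 prod=3 -> [7 8 3 3]
Step 4: demand=4,sold=3 ship[2->3]=1 ship[1->2]=1 ship[0->1]=2 prod=3 -> [8 9 3 1]
Step 5: demand=4,sold=1 ship[2->3]=1 ship[1->2]=1 ship[0->1]=2 prod=3 -> [9 10 3 1]
Step 6: demand=4,sold=1 ship[2->3]=1 ship[1->2]=1 ship[0->1]=2 prod=3 -> [10 11 3 1]
Step 7: demand=4,sold=1 ship[2->3]=1 ship[1->2]=1 ship[0->1]=2 prod=3 -> [11 12 3 1]
Step 8: demand=4,sold=1 ship[2->3]=1 ship[1->2]=1 ship[0->1]=2 prod=3 -> [12 13 3 1]
Step 9: demand=4,sold=1 ship[2->3]=1 ship[1->2]=1 ship[0->1]=2 prod=3 -> [13 14 3 1]
Step 10: demand=4,sold=1 ship[2->3]=1 ship[1->2]=1 ship[0->1]=2 prod=3 -> [14 15 3 1]
Step 11: demand=4,sold=1 ship[2->3]=1 ship[1->2]=1 ship[0->1]=2 prod=3 -> [15 16 3 1]
Step 12: demand=4,sold=1 ship[2->3]=1 ship[1->2]=1 ship[0->1]=2 prod=3 -> [16 17 3 1]
First stockout at step 4

4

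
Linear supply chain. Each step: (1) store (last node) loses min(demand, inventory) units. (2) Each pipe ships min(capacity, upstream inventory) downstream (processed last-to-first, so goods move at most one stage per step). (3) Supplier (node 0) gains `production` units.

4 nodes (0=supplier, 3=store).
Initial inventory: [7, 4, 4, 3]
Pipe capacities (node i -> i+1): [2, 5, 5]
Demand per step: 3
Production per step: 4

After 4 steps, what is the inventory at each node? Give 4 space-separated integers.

Step 1: demand=3,sold=3 ship[2->3]=4 ship[1->2]=4 ship[0->1]=2 prod=4 -> inv=[9 2 4 4]
Step 2: demand=3,sold=3 ship[2->3]=4 ship[1->2]=2 ship[0->1]=2 prod=4 -> inv=[11 2 2 5]
Step 3: demand=3,sold=3 ship[2->3]=2 ship[1->2]=2 ship[0->1]=2 prod=4 -> inv=[13 2 2 4]
Step 4: demand=3,sold=3 ship[2->3]=2 ship[1->2]=2 ship[0->1]=2 prod=4 -> inv=[15 2 2 3]

15 2 2 3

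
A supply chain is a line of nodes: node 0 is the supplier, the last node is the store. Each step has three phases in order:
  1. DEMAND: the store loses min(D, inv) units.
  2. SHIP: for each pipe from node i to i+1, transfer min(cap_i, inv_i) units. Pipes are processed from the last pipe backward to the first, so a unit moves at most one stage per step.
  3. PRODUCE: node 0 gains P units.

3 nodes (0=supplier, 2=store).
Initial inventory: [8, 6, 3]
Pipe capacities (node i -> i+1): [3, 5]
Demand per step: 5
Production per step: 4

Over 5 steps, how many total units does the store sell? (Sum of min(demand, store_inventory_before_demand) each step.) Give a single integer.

Step 1: sold=3 (running total=3) -> [9 4 5]
Step 2: sold=5 (running total=8) -> [10 3 4]
Step 3: sold=4 (running total=12) -> [11 3 3]
Step 4: sold=3 (running total=15) -> [12 3 3]
Step 5: sold=3 (running total=18) -> [13 3 3]

Answer: 18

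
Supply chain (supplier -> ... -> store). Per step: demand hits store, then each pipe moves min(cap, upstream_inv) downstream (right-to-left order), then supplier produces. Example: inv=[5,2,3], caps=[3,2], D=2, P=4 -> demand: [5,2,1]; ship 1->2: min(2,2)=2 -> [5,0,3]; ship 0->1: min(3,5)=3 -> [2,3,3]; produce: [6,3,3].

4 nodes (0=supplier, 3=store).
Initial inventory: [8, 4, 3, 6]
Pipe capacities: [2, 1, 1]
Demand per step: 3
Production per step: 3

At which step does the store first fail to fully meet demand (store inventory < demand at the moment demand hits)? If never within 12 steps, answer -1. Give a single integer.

Step 1: demand=3,sold=3 ship[2->3]=1 ship[1->2]=1 ship[0->1]=2 prod=3 -> [9 5 3 4]
Step 2: demand=3,sold=3 ship[2->3]=1 ship[1->2]=1 ship[0->1]=2 prod=3 -> [10 6 3 2]
Step 3: demand=3,sold=2 ship[2->3]=1 ship[1->2]=1 ship[0->1]=2 prod=3 -> [11 7 3 1]
Step 4: demand=3,sold=1 ship[2->3]=1 ship[1->2]=1 ship[0->1]=2 prod=3 -> [12 8 3 1]
Step 5: demand=3,sold=1 ship[2->3]=1 ship[1->2]=1 ship[0->1]=2 prod=3 -> [13 9 3 1]
Step 6: demand=3,sold=1 ship[2->3]=1 ship[1->2]=1 ship[0->1]=2 prod=3 -> [14 10 3 1]
Step 7: demand=3,sold=1 ship[2->3]=1 ship[1->2]=1 ship[0->1]=2 prod=3 -> [15 11 3 1]
Step 8: demand=3,sold=1 ship[2->3]=1 ship[1->2]=1 ship[0->1]=2 prod=3 -> [16 12 3 1]
Step 9: demand=3,sold=1 ship[2->3]=1 ship[1->2]=1 ship[0->1]=2 prod=3 -> [17 13 3 1]
Step 10: demand=3,sold=1 ship[2->3]=1 ship[1->2]=1 ship[0->1]=2 prod=3 -> [18 14 3 1]
Step 11: demand=3,sold=1 ship[2->3]=1 ship[1->2]=1 ship[0->1]=2 prod=3 -> [19 15 3 1]
Step 12: demand=3,sold=1 ship[2->3]=1 ship[1->2]=1 ship[0->1]=2 prod=3 -> [20 16 3 1]
First stockout at step 3

3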